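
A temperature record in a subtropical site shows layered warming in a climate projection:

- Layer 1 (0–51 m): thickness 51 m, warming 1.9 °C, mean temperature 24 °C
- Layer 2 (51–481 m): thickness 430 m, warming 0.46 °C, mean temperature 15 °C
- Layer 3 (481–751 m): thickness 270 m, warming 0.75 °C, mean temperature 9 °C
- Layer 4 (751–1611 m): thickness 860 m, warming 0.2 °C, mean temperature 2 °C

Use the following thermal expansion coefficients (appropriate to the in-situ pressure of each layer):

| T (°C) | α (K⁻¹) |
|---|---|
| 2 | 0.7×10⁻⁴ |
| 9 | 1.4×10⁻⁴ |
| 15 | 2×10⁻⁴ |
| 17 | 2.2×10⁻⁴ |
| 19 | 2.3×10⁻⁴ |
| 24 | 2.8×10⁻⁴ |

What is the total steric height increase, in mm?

about 110 mm

Layer 1 at 24 °C → α = 2.8×10⁻⁴ K⁻¹
Layer 2 at 15 °C → α = 2×10⁻⁴ K⁻¹
Layer 3 at 9 °C → α = 1.4×10⁻⁴ K⁻¹
Layer 4 at 2 °C → α = 0.7×10⁻⁴ K⁻¹
1.9 × 2.8×10⁻⁴ × 51 = 0.027132 m
51–481 m: 2×10⁻⁴ × 0.46 × 430 = 0.03956 m
481–751 m: 1.4×10⁻⁴ × 270 × 0.75 = 0.02835 m
0.2 × 860 × 0.7×10⁻⁴ = 0.01204 m
Δh = 0.027132 + 0.03956 + 0.02835 + 0.01204 = 0.107082 m ≈ 110 mm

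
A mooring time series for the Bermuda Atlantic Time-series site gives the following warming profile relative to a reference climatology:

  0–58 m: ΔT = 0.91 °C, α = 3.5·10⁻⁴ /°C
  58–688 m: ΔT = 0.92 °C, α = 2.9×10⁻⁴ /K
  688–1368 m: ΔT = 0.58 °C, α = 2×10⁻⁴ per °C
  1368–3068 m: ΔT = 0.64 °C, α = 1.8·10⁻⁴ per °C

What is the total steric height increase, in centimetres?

46.1 cm

0–58 m: 3.5×10⁻⁴ × 0.91 × 58 = 0.018473 m
58–688 m: 630 × 0.92 × 2.9×10⁻⁴ = 0.168084 m
688–1368 m: 0.58 × 680 × 2×10⁻⁴ = 0.07888 m
1368–3068 m: 1700 × 0.64 × 1.8×10⁻⁴ = 0.19584 m
Δh = 0.018473 + 0.168084 + 0.07888 + 0.19584 = 0.461277 m ≈ 46.1 cm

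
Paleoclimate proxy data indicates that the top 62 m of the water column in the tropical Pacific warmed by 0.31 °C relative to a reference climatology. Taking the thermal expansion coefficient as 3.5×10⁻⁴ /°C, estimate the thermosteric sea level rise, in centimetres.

Δh = αΔT·H = 3.5×10⁻⁴ × 0.31 × 62 = 0.006727 m

0.673 cm of thermosteric rise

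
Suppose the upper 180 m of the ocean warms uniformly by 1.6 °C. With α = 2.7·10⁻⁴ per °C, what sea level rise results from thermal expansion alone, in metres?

0.078 m

Δh = αΔT·H = 2.7×10⁻⁴ × 1.6 × 180 = 0.07776 m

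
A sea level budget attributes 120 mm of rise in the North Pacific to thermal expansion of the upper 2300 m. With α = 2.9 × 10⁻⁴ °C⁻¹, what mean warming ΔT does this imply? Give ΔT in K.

ΔT = Δh/(αH) = 0.12 / (2.9×10⁻⁴ × 2300) ≈ 0.1799 K

ΔT ≈ 0.180 K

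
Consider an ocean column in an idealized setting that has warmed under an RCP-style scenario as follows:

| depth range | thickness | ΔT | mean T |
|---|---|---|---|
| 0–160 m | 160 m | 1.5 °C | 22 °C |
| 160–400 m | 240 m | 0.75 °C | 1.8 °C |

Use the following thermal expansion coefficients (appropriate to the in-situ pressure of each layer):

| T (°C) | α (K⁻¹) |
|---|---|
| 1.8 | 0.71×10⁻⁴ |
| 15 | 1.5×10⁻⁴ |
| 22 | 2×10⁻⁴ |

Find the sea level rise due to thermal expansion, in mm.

Layer 1 at 22 °C → α = 2×10⁻⁴ K⁻¹
Layer 2 at 1.8 °C → α = 0.71×10⁻⁴ K⁻¹
Layer 1: 160 × 1.5 × 2×10⁻⁴ = 0.04800 m
160–400 m: 0.75 × 240 × 0.71×10⁻⁴ = 0.01278 m
Δh = 0.04800 + 0.01278 = 0.06078 m ≈ 60.8 mm

Δh ≈ 60.8 mm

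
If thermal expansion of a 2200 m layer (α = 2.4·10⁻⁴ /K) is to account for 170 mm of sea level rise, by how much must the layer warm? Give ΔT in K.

ΔT = Δh/(αH) = 0.17 / (2.4×10⁻⁴ × 2200) ≈ 0.3220 K

0.32 K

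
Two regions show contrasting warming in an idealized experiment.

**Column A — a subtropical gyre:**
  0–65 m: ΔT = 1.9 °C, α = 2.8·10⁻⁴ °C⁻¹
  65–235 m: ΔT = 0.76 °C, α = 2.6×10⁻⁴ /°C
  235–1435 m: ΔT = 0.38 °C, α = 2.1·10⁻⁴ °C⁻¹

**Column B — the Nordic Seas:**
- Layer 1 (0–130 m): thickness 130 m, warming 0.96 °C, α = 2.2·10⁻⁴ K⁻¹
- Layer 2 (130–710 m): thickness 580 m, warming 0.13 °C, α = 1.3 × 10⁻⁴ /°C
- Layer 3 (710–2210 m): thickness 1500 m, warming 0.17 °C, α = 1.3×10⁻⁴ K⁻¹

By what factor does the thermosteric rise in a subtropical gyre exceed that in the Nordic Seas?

2.3

A 2.8×10⁻⁴ × 65 × 1.9 = 0.03458 m
A Layer 2: 0.76 × 2.6×10⁻⁴ × 170 = 0.033592 m
A Layer 3: 2.1×10⁻⁴ × 0.38 × 1200 = 0.09576 m
A total: 0.163932 m
B 0–130 m: 130 × 2.2×10⁻⁴ × 0.96 = 0.027456 m
B 1.3×10⁻⁴ × 580 × 0.13 = 0.009802 m
B 710–2210 m: 1500 × 1.3×10⁻⁴ × 0.17 = 0.03315 m
B total: 0.070408 m
Ratio: 0.163932 / 0.070408 ≈ 2.328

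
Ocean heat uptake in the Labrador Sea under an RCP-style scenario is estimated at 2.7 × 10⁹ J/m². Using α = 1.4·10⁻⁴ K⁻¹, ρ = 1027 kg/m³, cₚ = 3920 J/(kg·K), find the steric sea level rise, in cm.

Δh = αQ/(ρcₚ) = 1.4×10⁻⁴ × 2.7×10⁹ / (1027 × 3920) ≈ 0.093893 m

about 9.39 cm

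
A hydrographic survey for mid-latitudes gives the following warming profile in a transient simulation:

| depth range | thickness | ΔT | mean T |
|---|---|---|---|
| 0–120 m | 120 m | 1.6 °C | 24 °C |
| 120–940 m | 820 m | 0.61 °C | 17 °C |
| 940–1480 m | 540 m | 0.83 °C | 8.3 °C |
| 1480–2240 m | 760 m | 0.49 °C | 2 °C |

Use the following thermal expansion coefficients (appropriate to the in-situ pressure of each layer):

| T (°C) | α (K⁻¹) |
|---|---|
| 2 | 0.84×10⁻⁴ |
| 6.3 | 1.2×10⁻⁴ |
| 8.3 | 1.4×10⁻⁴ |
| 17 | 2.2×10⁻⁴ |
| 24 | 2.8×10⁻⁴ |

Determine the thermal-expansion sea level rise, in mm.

Δh ≈ 258 mm

Layer 1 at 24 °C → α = 2.8×10⁻⁴ K⁻¹
Layer 2 at 17 °C → α = 2.2×10⁻⁴ K⁻¹
Layer 3 at 8.3 °C → α = 1.4×10⁻⁴ K⁻¹
Layer 4 at 2 °C → α = 0.84×10⁻⁴ K⁻¹
1.6 × 2.8×10⁻⁴ × 120 = 0.05376 m
120–940 m: 0.61 × 2.2×10⁻⁴ × 820 = 0.110044 m
Layer 3: 540 × 1.4×10⁻⁴ × 0.83 = 0.062748 m
1480–2240 m: 0.84×10⁻⁴ × 0.49 × 760 = 0.0312816 m
Δh = 0.05376 + 0.110044 + 0.062748 + 0.0312816 = 0.2578336 m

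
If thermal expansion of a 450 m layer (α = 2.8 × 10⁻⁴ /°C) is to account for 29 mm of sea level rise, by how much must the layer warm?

about 0.23 °C

ΔT = Δh/(αH) = 0.029 / (2.8×10⁻⁴ × 450) ≈ 0.2302 °C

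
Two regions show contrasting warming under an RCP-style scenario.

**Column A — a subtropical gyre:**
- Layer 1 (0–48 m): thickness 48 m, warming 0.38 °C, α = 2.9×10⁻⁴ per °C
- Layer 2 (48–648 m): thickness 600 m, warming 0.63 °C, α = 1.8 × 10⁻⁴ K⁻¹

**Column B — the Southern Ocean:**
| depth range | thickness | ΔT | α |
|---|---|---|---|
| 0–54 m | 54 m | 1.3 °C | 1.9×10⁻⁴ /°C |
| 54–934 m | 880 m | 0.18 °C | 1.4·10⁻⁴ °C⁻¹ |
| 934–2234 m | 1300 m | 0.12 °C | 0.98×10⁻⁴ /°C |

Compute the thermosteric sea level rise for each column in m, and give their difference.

A 48 × 2.9×10⁻⁴ × 0.38 = 0.0052896 m
A Layer 2: 600 × 0.63 × 1.8×10⁻⁴ = 0.06804 m
A total: 0.0733296 m
B 54 × 1.9×10⁻⁴ × 1.3 = 0.013338 m
B Layer 2: 880 × 0.18 × 1.4×10⁻⁴ = 0.022176 m
B Layer 3: 0.98×10⁻⁴ × 0.12 × 1300 = 0.015288 m
B total: 0.050802 m
Difference: 0.0733296 − 0.050802 = 0.0225276 m

A: 0.0733 m; B: 0.0508 m; difference 0.0225 m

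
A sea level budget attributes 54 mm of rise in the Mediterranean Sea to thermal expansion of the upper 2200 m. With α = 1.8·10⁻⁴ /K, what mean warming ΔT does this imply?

about 0.136 K

ΔT = Δh/(αH) = 0.054 / (1.8×10⁻⁴ × 2200) ≈ 0.1364 K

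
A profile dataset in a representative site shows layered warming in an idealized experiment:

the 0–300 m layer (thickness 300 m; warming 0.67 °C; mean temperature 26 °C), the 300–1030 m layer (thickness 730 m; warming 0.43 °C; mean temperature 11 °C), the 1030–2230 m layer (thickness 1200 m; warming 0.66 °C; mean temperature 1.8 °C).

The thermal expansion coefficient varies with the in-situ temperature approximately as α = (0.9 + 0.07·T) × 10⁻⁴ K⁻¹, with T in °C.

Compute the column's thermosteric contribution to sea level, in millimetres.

Layer 1: α = (0.9 + 0.07×26)×10⁻⁴ = 2.72×10⁻⁴ K⁻¹
Layer 2: α = (0.9 + 0.07×11)×10⁻⁴ = 1.67×10⁻⁴ K⁻¹
Layer 3: α = (0.9 + 0.07×1.8)×10⁻⁴ = 1.026×10⁻⁴ K⁻¹
Layer 1: 300 × 0.67 × 2.72×10⁻⁴ = 0.054672 m
1.67×10⁻⁴ × 0.43 × 730 = 0.0524213 m
Layer 3: 1200 × 0.66 × 1.026×10⁻⁴ = 0.0812592 m
Δh = 0.054672 + 0.0524213 + 0.0812592 = 0.1883525 m ≈ 188 mm

Δh ≈ 188 mm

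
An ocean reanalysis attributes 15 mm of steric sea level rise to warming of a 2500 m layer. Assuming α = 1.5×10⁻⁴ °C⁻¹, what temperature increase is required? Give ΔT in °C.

about 0.0400 °C

ΔT = Δh/(αH) = 0.015 / (1.5×10⁻⁴ × 2500) = 0.04000 °C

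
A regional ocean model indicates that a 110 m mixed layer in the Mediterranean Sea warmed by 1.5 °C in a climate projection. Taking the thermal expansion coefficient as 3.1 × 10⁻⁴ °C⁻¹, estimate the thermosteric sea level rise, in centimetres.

Δh = 5.1 cm

Δh = αΔT·H = 3.1×10⁻⁴ × 1.5 × 110 = 0.05115 m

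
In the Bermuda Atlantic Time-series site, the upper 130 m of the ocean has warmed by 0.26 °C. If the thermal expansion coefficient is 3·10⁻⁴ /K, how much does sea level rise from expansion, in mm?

about 10 mm

Δh = αΔT·H = 3×10⁻⁴ × 0.26 × 130 = 0.01014 m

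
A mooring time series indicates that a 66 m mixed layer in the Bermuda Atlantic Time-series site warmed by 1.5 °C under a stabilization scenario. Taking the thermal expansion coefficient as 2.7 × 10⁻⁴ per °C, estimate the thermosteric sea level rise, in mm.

26.7 mm

Δh = αΔT·H = 2.7×10⁻⁴ × 1.5 × 66 = 0.02673 m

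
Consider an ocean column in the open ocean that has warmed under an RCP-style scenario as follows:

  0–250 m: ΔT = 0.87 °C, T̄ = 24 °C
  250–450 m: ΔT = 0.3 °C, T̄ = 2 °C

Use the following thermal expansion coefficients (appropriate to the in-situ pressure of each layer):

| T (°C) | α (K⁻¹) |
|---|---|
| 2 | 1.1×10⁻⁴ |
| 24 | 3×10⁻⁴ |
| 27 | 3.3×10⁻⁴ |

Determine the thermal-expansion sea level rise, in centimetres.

Δh ≈ 7.19 cm

Layer 1 at 24 °C → α = 3×10⁻⁴ K⁻¹
Layer 2 at 2 °C → α = 1.1×10⁻⁴ K⁻¹
0–250 m: 0.87 × 250 × 3×10⁻⁴ = 0.06525 m
200 × 1.1×10⁻⁴ × 0.3 = 0.00660 m
Δh = 0.06525 + 0.00660 = 0.07185 m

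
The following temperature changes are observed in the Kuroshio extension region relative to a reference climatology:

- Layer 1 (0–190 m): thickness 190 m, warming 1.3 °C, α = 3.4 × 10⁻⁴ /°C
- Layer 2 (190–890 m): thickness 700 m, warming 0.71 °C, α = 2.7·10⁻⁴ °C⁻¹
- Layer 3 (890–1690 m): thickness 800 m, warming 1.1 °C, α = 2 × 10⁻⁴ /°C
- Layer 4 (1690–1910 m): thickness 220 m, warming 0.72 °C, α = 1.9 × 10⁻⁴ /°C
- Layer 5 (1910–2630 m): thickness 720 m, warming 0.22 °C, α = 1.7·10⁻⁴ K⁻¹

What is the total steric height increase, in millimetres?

0–190 m: 190 × 1.3 × 3.4×10⁻⁴ = 0.08398 m
0.71 × 700 × 2.7×10⁻⁴ = 0.13419 m
Layer 3: 800 × 2×10⁻⁴ × 1.1 = 0.17600 m
220 × 0.72 × 1.9×10⁻⁴ = 0.030096 m
1910–2630 m: 1.7×10⁻⁴ × 720 × 0.22 = 0.026928 m
Δh = 0.08398 + 0.13419 + 0.17600 + 0.030096 + 0.026928 = 0.451194 m ≈ 450 mm

about 450 mm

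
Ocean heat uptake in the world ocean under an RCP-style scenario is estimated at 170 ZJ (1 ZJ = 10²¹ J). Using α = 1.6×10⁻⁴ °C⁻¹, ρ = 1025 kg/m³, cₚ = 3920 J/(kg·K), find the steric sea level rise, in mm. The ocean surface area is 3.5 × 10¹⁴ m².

19.3 mm of thermosteric rise

Per unit area: Q = 170×10²¹ / (3.5×10¹⁴) ≈ 4.857×10⁸ J/m²
Δh = αQ/(ρcₚ) = 1.6×10⁻⁴ × 4.857×10⁸ / (1025 × 3920) ≈ 0.019341 m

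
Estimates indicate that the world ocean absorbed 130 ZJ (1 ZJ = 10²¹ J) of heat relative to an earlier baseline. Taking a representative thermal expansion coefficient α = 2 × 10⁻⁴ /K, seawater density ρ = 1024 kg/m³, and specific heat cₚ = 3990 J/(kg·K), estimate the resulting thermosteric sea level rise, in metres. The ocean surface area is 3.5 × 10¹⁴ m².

Per unit area: Q = 130×10²¹ / (3.5×10¹⁴) ≈ 3.714×10⁸ J/m²
Δh = αQ/(ρcₚ) = 2×10⁻⁴ × 3.714×10⁸ / (1024 × 3990) ≈ 0.01818 m

Δh ≈ 0.0182 m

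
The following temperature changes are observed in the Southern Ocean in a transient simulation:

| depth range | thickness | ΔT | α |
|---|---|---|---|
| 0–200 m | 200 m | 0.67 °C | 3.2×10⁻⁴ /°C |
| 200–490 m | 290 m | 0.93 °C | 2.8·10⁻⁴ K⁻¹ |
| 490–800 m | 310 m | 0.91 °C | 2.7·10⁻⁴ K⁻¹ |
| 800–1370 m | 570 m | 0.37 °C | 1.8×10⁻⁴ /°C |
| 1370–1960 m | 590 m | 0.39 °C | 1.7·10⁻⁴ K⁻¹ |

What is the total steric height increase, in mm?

270 mm of thermosteric rise

200 × 3.2×10⁻⁴ × 0.67 = 0.04288 m
Layer 2: 2.8×10⁻⁴ × 0.93 × 290 = 0.075516 m
2.7×10⁻⁴ × 310 × 0.91 = 0.076167 m
800–1370 m: 0.37 × 570 × 1.8×10⁻⁴ = 0.037962 m
1.7×10⁻⁴ × 590 × 0.39 = 0.039117 m
Δh = 0.04288 + 0.075516 + 0.076167 + 0.037962 + 0.039117 = 0.271642 m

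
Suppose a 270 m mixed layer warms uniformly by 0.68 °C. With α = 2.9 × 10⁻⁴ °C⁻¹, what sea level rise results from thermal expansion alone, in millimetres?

Δh = αΔT·H = 2.9×10⁻⁴ × 0.68 × 270 = 0.053244 m

53.2 mm of thermosteric rise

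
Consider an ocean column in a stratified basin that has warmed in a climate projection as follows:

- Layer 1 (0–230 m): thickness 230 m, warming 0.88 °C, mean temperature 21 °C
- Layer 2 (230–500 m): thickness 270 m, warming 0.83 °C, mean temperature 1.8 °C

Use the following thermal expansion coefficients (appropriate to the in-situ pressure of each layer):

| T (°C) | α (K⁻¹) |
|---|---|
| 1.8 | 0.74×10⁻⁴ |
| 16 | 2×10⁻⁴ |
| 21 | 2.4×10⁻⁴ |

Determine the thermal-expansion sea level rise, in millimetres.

Δh = 65.2 mm

Layer 1 at 21 °C → α = 2.4×10⁻⁴ K⁻¹
Layer 2 at 1.8 °C → α = 0.74×10⁻⁴ K⁻¹
230 × 2.4×10⁻⁴ × 0.88 = 0.048576 m
0.74×10⁻⁴ × 0.83 × 270 = 0.0165834 m
Δh = 0.048576 + 0.0165834 = 0.0651594 m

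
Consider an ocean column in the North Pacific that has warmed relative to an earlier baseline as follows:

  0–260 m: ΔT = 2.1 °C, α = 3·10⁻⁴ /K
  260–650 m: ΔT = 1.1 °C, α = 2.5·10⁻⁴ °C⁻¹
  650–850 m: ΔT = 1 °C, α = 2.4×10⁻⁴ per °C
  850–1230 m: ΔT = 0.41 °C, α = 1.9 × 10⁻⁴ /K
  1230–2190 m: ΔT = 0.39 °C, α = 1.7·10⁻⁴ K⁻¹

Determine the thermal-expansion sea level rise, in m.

about 0.41 m

0–260 m: 2.1 × 3×10⁻⁴ × 260 = 0.16380 m
Layer 2: 1.1 × 2.5×10⁻⁴ × 390 = 0.10725 m
Layer 3: 2.4×10⁻⁴ × 200 × 1 = 0.04800 m
Layer 4: 380 × 0.41 × 1.9×10⁻⁴ = 0.029602 m
1230–2190 m: 0.39 × 1.7×10⁻⁴ × 960 = 0.063648 m
Δh = 0.16380 + 0.10725 + 0.04800 + 0.029602 + 0.063648 = 0.41230 m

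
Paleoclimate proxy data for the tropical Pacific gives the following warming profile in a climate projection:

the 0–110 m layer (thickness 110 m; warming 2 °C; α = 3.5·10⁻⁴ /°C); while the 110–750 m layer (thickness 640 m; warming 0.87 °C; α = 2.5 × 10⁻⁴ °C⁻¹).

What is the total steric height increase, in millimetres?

0–110 m: 3.5×10⁻⁴ × 110 × 2 = 0.07700 m
0.87 × 640 × 2.5×10⁻⁴ = 0.13920 m
Δh = 0.07700 + 0.13920 = 0.21620 m ≈ 216 mm

about 216 mm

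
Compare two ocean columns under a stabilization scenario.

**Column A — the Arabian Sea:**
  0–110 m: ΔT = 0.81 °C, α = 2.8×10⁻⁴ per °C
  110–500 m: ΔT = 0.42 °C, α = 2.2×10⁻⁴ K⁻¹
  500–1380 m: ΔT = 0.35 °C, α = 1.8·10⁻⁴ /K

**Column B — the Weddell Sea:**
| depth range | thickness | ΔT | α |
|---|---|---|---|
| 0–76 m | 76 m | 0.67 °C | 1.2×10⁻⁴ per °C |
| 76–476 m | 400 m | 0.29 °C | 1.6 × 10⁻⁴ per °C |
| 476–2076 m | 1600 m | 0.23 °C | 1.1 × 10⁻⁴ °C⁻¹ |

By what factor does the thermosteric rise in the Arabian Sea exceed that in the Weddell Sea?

a factor of 1.79

A 0–110 m: 110 × 2.8×10⁻⁴ × 0.81 = 0.024948 m
A 0.42 × 390 × 2.2×10⁻⁴ = 0.036036 m
A Layer 3: 0.35 × 1.8×10⁻⁴ × 880 = 0.05544 m
A total: 0.116424 m
B 0–76 m: 76 × 0.67 × 1.2×10⁻⁴ = 0.0061104 m
B 1.6×10⁻⁴ × 400 × 0.29 = 0.01856 m
B Layer 3: 0.23 × 1.1×10⁻⁴ × 1600 = 0.04048 m
B total: 0.0651504 m
Ratio: 0.116424 / 0.0651504 ≈ 1.787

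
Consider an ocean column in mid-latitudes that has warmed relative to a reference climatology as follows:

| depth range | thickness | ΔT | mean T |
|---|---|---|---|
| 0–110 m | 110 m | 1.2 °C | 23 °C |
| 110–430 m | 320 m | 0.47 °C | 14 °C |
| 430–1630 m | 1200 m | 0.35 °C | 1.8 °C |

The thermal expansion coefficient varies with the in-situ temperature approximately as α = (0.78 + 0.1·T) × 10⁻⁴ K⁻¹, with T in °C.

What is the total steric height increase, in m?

Δh = 0.11 m

Layer 1: α = (0.78 + 0.1×23)×10⁻⁴ = 3.08×10⁻⁴ K⁻¹
Layer 2: α = (0.78 + 0.1×14)×10⁻⁴ = 2.18×10⁻⁴ K⁻¹
Layer 3: α = (0.78 + 0.1×1.8)×10⁻⁴ = 0.96×10⁻⁴ K⁻¹
1.2 × 110 × 3.08×10⁻⁴ = 0.040656 m
110–430 m: 0.47 × 320 × 2.18×10⁻⁴ = 0.0327872 m
0.35 × 0.96×10⁻⁴ × 1200 = 0.04032 m
Δh = 0.040656 + 0.0327872 + 0.04032 = 0.1137632 m ≈ 0.11 m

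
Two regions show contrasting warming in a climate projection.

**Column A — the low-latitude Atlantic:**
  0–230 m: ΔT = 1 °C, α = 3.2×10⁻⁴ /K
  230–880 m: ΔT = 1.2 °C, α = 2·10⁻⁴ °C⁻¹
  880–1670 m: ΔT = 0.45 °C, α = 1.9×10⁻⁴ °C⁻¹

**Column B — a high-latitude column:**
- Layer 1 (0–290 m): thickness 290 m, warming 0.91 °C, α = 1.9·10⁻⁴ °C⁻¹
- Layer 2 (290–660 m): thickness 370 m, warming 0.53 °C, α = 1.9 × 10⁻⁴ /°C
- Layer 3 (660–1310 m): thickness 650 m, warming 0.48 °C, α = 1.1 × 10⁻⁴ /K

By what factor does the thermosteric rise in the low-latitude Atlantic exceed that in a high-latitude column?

A 1 × 3.2×10⁻⁴ × 230 = 0.07360 m
A 230–880 m: 1.2 × 2×10⁻⁴ × 650 = 0.15600 m
A Layer 3: 1.9×10⁻⁴ × 0.45 × 790 = 0.067545 m
A total: 0.297145 m
B 0.91 × 290 × 1.9×10⁻⁴ = 0.050141 m
B 370 × 0.53 × 1.9×10⁻⁴ = 0.037259 m
B 660–1310 m: 650 × 1.1×10⁻⁴ × 0.48 = 0.03432 m
B total: 0.12172 m
Ratio: 0.297145 / 0.12172 ≈ 2.441

≈ 2.4×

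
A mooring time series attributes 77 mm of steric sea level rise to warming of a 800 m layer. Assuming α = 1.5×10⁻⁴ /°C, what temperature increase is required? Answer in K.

0.64 K

ΔT = Δh/(αH) = 0.077 / (1.5×10⁻⁴ × 800) ≈ 0.6417 K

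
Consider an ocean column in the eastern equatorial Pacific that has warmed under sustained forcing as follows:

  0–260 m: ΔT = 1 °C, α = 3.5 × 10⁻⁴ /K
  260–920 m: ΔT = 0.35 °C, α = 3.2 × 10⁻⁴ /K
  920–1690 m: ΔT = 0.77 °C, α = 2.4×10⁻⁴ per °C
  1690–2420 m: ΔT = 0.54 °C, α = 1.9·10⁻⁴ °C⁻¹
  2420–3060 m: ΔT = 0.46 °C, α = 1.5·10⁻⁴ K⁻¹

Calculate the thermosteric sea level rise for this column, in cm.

Δh = 43 cm

260 × 3.5×10⁻⁴ × 1 = 0.09100 m
Layer 2: 0.35 × 3.2×10⁻⁴ × 660 = 0.07392 m
Layer 3: 2.4×10⁻⁴ × 0.77 × 770 = 0.142296 m
1.9×10⁻⁴ × 0.54 × 730 = 0.074898 m
Layer 5: 640 × 1.5×10⁻⁴ × 0.46 = 0.04416 m
Δh = 0.09100 + 0.07392 + 0.142296 + 0.074898 + 0.04416 = 0.426274 m ≈ 43 cm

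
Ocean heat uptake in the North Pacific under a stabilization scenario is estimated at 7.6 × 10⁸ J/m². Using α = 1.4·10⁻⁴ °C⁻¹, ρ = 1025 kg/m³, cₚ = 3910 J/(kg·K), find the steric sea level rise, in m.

Δh = αQ/(ρcₚ) = 1.4×10⁻⁴ × 7.6×10⁸ / (1025 × 3910) ≈ 0.026549 m

about 0.027 m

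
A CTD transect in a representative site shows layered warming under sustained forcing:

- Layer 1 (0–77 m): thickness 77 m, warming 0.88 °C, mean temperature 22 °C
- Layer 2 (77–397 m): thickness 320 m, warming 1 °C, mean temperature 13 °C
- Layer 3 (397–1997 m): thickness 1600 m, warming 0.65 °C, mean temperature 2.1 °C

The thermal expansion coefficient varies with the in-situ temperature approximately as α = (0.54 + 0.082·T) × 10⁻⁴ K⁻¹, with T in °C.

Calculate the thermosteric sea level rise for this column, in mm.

141 mm

Layer 1: α = (0.54 + 0.082×22)×10⁻⁴ = 2.344×10⁻⁴ K⁻¹
Layer 2: α = (0.54 + 0.082×13)×10⁻⁴ = 1.606×10⁻⁴ K⁻¹
Layer 3: α = (0.54 + 0.082×2.1)×10⁻⁴ = 0.7122×10⁻⁴ K⁻¹
0.88 × 77 × 2.344×10⁻⁴ = 0.015882944 m
1 × 320 × 1.606×10⁻⁴ = 0.051392 m
0.65 × 1600 × 0.7122×10⁻⁴ = 0.0740688 m
Δh = 0.015882944 + 0.051392 + 0.0740688 = 0.141343744 m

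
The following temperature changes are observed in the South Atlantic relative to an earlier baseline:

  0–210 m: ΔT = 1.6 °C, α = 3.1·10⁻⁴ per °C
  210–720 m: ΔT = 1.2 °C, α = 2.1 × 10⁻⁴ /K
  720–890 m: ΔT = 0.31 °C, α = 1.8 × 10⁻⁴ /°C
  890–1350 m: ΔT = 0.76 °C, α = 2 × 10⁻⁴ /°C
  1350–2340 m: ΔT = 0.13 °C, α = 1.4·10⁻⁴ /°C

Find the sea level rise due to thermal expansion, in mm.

Δh = 330 mm

210 × 3.1×10⁻⁴ × 1.6 = 0.10416 m
2.1×10⁻⁴ × 1.2 × 510 = 0.12852 m
Layer 3: 0.31 × 170 × 1.8×10⁻⁴ = 0.009486 m
0.76 × 2×10⁻⁴ × 460 = 0.06992 m
Layer 5: 0.13 × 990 × 1.4×10⁻⁴ = 0.018018 m
Δh = 0.10416 + 0.12852 + 0.009486 + 0.06992 + 0.018018 = 0.330104 m ≈ 330 mm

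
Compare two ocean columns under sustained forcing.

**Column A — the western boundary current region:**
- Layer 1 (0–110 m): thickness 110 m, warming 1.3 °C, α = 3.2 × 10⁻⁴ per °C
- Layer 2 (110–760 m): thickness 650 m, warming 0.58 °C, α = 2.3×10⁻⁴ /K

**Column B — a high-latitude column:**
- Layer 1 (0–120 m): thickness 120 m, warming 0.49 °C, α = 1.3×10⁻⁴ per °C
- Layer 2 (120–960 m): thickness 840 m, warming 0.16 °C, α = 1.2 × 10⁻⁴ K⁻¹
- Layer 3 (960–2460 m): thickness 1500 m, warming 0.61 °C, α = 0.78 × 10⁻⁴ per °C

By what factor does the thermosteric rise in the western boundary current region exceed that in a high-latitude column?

a factor of 1.39

A 3.2×10⁻⁴ × 110 × 1.3 = 0.04576 m
A 650 × 0.58 × 2.3×10⁻⁴ = 0.08671 m
A total: 0.13247 m
B 0–120 m: 0.49 × 1.3×10⁻⁴ × 120 = 0.007644 m
B 120–960 m: 840 × 1.2×10⁻⁴ × 0.16 = 0.016128 m
B Layer 3: 0.61 × 1500 × 0.78×10⁻⁴ = 0.07137 m
B total: 0.095142 m
Ratio: 0.13247 / 0.095142 ≈ 1.392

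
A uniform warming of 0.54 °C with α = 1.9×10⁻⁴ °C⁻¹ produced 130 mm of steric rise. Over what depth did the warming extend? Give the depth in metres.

H = Δh/(αΔT) = 0.13 / (1.9×10⁻⁴ × 0.54) ≈ 1267 m

1300 m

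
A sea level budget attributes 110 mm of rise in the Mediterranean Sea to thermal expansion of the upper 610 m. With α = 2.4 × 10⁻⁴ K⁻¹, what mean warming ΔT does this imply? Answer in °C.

ΔT = Δh/(αH) = 0.11 / (2.4×10⁻⁴ × 610) ≈ 0.7514 °C

about 0.751 °C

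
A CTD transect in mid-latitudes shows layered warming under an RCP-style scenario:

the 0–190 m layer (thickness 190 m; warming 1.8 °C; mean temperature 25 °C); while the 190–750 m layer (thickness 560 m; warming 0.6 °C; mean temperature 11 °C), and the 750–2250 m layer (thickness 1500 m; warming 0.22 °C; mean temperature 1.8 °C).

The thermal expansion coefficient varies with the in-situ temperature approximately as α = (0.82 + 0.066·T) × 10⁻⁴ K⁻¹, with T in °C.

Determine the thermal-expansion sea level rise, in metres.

Layer 1: α = (0.82 + 0.066×25)×10⁻⁴ = 2.47×10⁻⁴ K⁻¹
Layer 2: α = (0.82 + 0.066×11)×10⁻⁴ = 1.546×10⁻⁴ K⁻¹
Layer 3: α = (0.82 + 0.066×1.8)×10⁻⁴ = 0.9388×10⁻⁴ K⁻¹
2.47×10⁻⁴ × 190 × 1.8 = 0.084474 m
560 × 0.6 × 1.546×10⁻⁴ = 0.0519456 m
Layer 3: 1500 × 0.22 × 0.9388×10⁻⁴ = 0.0309804 m
Δh = 0.084474 + 0.0519456 + 0.0309804 = 0.16740 m

0.17 m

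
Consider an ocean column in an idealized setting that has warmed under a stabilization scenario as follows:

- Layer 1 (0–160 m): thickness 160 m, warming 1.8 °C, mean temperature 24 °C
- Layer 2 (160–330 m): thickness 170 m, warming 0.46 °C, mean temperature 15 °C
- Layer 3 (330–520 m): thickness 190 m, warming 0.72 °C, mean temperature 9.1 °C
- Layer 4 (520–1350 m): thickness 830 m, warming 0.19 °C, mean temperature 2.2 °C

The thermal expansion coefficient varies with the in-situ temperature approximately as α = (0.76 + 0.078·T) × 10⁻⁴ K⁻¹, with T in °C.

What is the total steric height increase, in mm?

about 130 mm

Layer 1: α = (0.76 + 0.078×24)×10⁻⁴ = 2.632×10⁻⁴ K⁻¹
Layer 2: α = (0.76 + 0.078×15)×10⁻⁴ = 1.93×10⁻⁴ K⁻¹
Layer 3: α = (0.76 + 0.078×9.1)×10⁻⁴ = 1.4698×10⁻⁴ K⁻¹
Layer 4: α = (0.76 + 0.078×2.2)×10⁻⁴ = 0.9316×10⁻⁴ K⁻¹
Layer 1: 160 × 1.8 × 2.632×10⁻⁴ = 0.0758016 m
Layer 2: 1.93×10⁻⁴ × 170 × 0.46 = 0.0150926 m
1.4698×10⁻⁴ × 0.72 × 190 = 0.020106864 m
830 × 0.19 × 0.9316×10⁻⁴ = 0.014691332 m
Δh = 0.0758016 + 0.0150926 + 0.020106864 + 0.014691332 = 0.125692396 m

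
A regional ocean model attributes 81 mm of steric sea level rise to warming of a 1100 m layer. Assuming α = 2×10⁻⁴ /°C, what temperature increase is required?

ΔT = Δh/(αH) = 0.081 / (2×10⁻⁴ × 1100) ≈ 0.3682 K

ΔT ≈ 0.368 K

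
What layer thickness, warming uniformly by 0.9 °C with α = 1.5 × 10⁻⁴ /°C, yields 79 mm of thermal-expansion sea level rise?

H = Δh/(αΔT) = 0.079 / (1.5×10⁻⁴ × 0.9) ≈ 585.2 m

about 590 m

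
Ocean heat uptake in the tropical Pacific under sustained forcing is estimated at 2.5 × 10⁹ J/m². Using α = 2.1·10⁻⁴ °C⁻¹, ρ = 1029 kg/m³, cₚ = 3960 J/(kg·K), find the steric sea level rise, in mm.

Δh = αQ/(ρcₚ) = 2.1×10⁻⁴ × 2.5×10⁹ / (1029 × 3960) ≈ 0.12884 m

130 mm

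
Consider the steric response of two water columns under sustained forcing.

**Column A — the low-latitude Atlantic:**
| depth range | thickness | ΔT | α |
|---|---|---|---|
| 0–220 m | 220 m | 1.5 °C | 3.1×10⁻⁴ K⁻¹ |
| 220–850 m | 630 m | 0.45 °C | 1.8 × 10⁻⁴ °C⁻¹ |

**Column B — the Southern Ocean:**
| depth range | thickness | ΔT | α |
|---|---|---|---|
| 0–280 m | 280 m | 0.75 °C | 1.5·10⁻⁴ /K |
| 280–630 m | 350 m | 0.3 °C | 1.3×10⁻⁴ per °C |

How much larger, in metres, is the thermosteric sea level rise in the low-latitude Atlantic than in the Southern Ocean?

A 3.1×10⁻⁴ × 220 × 1.5 = 0.10230 m
A Layer 2: 1.8×10⁻⁴ × 0.45 × 630 = 0.05103 m
A total: 0.15333 m
B Layer 1: 1.5×10⁻⁴ × 280 × 0.75 = 0.03150 m
B 350 × 1.3×10⁻⁴ × 0.3 = 0.01365 m
B total: 0.04515 m
Difference: 0.15333 − 0.04515 = 0.10818 m

0.11 m larger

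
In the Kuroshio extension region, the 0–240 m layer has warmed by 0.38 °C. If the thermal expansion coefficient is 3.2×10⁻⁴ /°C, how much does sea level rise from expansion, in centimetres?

about 2.9 cm

Δh = αΔT·H = 3.2×10⁻⁴ × 0.38 × 240 = 0.029184 m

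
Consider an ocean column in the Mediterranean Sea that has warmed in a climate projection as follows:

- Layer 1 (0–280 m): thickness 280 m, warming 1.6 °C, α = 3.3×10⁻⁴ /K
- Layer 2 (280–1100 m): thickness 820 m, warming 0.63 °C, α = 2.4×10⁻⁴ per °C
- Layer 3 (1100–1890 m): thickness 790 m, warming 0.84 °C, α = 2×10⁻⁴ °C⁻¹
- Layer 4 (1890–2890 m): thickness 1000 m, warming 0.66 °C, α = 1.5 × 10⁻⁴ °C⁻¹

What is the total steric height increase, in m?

Δh ≈ 0.504 m

0–280 m: 1.6 × 280 × 3.3×10⁻⁴ = 0.14784 m
280–1100 m: 2.4×10⁻⁴ × 0.63 × 820 = 0.123984 m
1100–1890 m: 0.84 × 790 × 2×10⁻⁴ = 0.13272 m
1890–2890 m: 1000 × 1.5×10⁻⁴ × 0.66 = 0.09900 m
Δh = 0.14784 + 0.123984 + 0.13272 + 0.09900 = 0.503544 m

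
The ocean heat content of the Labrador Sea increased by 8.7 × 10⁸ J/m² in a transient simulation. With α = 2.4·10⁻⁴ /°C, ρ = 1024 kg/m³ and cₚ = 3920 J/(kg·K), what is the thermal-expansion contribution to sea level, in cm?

Δh = αQ/(ρcₚ) = 2.4×10⁻⁴ × 8.7×10⁸ / (1024 × 3920) ≈ 0.052017 m

5.20 cm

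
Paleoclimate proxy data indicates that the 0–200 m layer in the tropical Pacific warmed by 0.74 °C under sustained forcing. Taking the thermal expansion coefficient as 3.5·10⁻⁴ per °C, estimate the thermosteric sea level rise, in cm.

Δh = αΔT·H = 3.5×10⁻⁴ × 0.74 × 200 = 0.05180 m

5.18 cm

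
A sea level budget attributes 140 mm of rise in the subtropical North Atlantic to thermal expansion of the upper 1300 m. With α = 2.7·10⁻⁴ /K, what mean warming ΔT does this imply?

ΔT = Δh/(αH) = 0.14 / (2.7×10⁻⁴ × 1300) ≈ 0.3989 K

about 0.40 K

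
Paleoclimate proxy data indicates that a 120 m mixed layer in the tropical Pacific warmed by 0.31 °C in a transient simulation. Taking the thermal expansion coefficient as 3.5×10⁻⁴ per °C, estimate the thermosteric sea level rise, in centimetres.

about 1.30 cm

Δh = αΔT·H = 3.5×10⁻⁴ × 0.31 × 120 = 0.01302 m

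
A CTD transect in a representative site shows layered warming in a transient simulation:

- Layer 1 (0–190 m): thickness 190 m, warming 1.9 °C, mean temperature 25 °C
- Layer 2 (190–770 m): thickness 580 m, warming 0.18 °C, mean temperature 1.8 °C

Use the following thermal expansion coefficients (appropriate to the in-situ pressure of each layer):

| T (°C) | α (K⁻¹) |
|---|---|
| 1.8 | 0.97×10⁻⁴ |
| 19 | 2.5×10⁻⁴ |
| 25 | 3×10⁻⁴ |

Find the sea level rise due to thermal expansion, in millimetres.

Layer 1 at 25 °C → α = 3×10⁻⁴ K⁻¹
Layer 2 at 1.8 °C → α = 0.97×10⁻⁴ K⁻¹
1.9 × 190 × 3×10⁻⁴ = 0.10830 m
Layer 2: 0.18 × 0.97×10⁻⁴ × 580 = 0.0101268 m
Δh = 0.10830 + 0.0101268 = 0.1184268 m

about 120 mm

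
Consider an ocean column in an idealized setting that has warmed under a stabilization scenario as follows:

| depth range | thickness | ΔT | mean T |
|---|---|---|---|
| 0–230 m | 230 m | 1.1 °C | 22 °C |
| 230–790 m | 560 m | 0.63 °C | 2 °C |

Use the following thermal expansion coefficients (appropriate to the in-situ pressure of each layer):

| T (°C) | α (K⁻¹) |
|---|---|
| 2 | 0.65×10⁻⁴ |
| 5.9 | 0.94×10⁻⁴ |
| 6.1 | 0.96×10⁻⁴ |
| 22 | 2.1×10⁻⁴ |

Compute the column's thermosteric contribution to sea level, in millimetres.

Δh ≈ 76 mm

Layer 1 at 22 °C → α = 2.1×10⁻⁴ K⁻¹
Layer 2 at 2 °C → α = 0.65×10⁻⁴ K⁻¹
Layer 1: 2.1×10⁻⁴ × 230 × 1.1 = 0.05313 m
560 × 0.63 × 0.65×10⁻⁴ = 0.022932 m
Δh = 0.05313 + 0.022932 = 0.076062 m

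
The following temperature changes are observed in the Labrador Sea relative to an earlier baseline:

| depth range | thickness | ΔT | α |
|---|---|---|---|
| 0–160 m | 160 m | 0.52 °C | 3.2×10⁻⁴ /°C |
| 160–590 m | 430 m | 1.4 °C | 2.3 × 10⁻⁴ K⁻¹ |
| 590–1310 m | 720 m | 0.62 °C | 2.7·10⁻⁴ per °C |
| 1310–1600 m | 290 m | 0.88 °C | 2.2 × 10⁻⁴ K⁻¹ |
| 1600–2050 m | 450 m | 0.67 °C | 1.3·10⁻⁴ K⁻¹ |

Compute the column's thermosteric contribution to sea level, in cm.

38 cm of thermosteric rise

160 × 0.52 × 3.2×10⁻⁴ = 0.026624 m
160–590 m: 1.4 × 430 × 2.3×10⁻⁴ = 0.13846 m
0.62 × 720 × 2.7×10⁻⁴ = 0.120528 m
2.2×10⁻⁴ × 290 × 0.88 = 0.056144 m
1600–2050 m: 0.67 × 450 × 1.3×10⁻⁴ = 0.039195 m
Δh = 0.026624 + 0.13846 + 0.120528 + 0.056144 + 0.039195 = 0.380951 m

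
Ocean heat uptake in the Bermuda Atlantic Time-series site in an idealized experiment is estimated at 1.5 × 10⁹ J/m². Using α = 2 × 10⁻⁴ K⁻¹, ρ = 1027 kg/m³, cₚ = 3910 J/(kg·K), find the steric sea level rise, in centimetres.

7.5 cm of thermosteric rise

Δh = αQ/(ρcₚ) = 2×10⁻⁴ × 1.5×10⁹ / (1027 × 3910) ≈ 0.074709 m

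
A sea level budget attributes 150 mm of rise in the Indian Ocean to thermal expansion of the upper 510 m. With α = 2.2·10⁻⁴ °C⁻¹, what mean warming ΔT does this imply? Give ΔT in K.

ΔT = Δh/(αH) = 0.15 / (2.2×10⁻⁴ × 510) ≈ 1.337 K

1.34 K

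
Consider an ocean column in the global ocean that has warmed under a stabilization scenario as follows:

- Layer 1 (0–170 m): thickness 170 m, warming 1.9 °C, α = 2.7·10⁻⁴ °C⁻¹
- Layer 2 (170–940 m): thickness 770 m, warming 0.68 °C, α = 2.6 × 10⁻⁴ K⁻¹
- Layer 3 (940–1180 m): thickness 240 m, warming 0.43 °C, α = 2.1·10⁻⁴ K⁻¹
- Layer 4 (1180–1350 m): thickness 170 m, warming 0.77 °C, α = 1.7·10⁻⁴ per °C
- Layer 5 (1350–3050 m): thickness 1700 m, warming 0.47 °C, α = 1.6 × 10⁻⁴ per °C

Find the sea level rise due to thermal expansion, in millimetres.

395 mm

Layer 1: 2.7×10⁻⁴ × 170 × 1.9 = 0.08721 m
Layer 2: 770 × 0.68 × 2.6×10⁻⁴ = 0.136136 m
Layer 3: 0.43 × 240 × 2.1×10⁻⁴ = 0.021672 m
0.77 × 1.7×10⁻⁴ × 170 = 0.022253 m
1700 × 0.47 × 1.6×10⁻⁴ = 0.12784 m
Δh = 0.08721 + 0.136136 + 0.021672 + 0.022253 + 0.12784 = 0.395111 m ≈ 395 mm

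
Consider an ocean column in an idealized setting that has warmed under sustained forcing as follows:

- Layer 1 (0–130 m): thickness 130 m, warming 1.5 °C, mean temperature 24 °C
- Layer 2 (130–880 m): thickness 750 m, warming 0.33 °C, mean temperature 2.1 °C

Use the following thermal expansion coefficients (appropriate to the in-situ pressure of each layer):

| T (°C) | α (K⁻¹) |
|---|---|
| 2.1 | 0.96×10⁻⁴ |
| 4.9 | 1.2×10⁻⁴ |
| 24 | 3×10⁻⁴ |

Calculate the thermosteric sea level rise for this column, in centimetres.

about 8.23 cm

Layer 1 at 24 °C → α = 3×10⁻⁴ K⁻¹
Layer 2 at 2.1 °C → α = 0.96×10⁻⁴ K⁻¹
0–130 m: 1.5 × 130 × 3×10⁻⁴ = 0.05850 m
0.96×10⁻⁴ × 0.33 × 750 = 0.02376 m
Δh = 0.05850 + 0.02376 = 0.08226 m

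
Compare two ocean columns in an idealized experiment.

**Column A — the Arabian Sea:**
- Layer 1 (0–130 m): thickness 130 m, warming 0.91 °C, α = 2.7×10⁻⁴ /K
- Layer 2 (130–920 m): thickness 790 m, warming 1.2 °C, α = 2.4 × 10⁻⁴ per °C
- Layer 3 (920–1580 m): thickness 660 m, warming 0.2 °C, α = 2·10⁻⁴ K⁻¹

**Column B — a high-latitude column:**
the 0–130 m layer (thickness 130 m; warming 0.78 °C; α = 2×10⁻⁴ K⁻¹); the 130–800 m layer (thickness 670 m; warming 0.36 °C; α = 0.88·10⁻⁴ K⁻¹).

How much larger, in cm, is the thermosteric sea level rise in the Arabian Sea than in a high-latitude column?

Δh_A − Δh_B ≈ 24.4 cm

A Layer 1: 0.91 × 130 × 2.7×10⁻⁴ = 0.031941 m
A 790 × 1.2 × 2.4×10⁻⁴ = 0.22752 m
A 660 × 0.2 × 2×10⁻⁴ = 0.02640 m
A total: 0.285861 m
B 0.78 × 2×10⁻⁴ × 130 = 0.02028 m
B 670 × 0.88×10⁻⁴ × 0.36 = 0.0212256 m
B total: 0.0415056 m
Difference: 0.285861 − 0.0415056 = 0.2443554 m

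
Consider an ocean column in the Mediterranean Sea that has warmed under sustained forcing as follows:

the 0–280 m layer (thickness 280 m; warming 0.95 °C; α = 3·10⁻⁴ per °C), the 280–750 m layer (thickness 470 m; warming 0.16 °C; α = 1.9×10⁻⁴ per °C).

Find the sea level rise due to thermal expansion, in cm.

9.41 cm of thermosteric rise

3×10⁻⁴ × 280 × 0.95 = 0.07980 m
Layer 2: 470 × 0.16 × 1.9×10⁻⁴ = 0.014288 m
Δh = 0.07980 + 0.014288 = 0.094088 m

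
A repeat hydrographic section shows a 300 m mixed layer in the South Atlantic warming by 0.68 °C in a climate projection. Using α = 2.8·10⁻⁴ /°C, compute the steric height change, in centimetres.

5.7 cm

Δh = αΔT·H = 2.8×10⁻⁴ × 0.68 × 300 = 0.05712 m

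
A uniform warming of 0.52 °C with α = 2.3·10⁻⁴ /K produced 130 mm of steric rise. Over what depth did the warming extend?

about 1090 m

H = Δh/(αΔT) = 0.13 / (2.3×10⁻⁴ × 0.52) ≈ 1087 m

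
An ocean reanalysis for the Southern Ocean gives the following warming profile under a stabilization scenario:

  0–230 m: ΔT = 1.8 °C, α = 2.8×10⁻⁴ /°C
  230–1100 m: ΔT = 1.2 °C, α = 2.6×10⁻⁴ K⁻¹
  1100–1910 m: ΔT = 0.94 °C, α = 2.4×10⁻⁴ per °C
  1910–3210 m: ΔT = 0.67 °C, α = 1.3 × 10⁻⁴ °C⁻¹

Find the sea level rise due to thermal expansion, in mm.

0–230 m: 1.8 × 230 × 2.8×10⁻⁴ = 0.11592 m
230–1100 m: 2.6×10⁻⁴ × 870 × 1.2 = 0.27144 m
1100–1910 m: 0.94 × 2.4×10⁻⁴ × 810 = 0.182736 m
1910–3210 m: 1300 × 0.67 × 1.3×10⁻⁴ = 0.11323 m
Δh = 0.11592 + 0.27144 + 0.182736 + 0.11323 = 0.683326 m

about 683 mm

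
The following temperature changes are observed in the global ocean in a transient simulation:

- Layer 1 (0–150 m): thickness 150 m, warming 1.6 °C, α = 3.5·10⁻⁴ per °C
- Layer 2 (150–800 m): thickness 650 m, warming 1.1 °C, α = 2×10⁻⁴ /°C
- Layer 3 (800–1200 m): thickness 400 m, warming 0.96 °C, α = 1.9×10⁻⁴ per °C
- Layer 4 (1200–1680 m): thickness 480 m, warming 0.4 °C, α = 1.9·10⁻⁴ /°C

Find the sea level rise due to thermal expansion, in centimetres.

150 × 1.6 × 3.5×10⁻⁴ = 0.08400 m
150–800 m: 650 × 1.1 × 2×10⁻⁴ = 0.14300 m
400 × 0.96 × 1.9×10⁻⁴ = 0.07296 m
1200–1680 m: 1.9×10⁻⁴ × 480 × 0.4 = 0.03648 m
Δh = 0.08400 + 0.14300 + 0.07296 + 0.03648 = 0.33644 m

33.6 cm of thermosteric rise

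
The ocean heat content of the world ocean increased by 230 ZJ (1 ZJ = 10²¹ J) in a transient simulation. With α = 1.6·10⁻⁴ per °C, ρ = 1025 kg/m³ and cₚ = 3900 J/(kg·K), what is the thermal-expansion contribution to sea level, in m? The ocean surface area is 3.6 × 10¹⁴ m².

Per unit area: Q = 230×10²¹ / (3.6×10¹⁴) ≈ 6.389×10⁸ J/m²
Δh = αQ/(ρcₚ) = 1.6×10⁻⁴ × 6.389×10⁸ / (1025 × 3900) ≈ 0.025572 m

0.0256 m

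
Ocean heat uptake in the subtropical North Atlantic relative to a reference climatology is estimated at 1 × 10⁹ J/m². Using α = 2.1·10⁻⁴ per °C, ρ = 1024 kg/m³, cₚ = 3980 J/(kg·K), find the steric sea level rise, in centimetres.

Δh = αQ/(ρcₚ) = 2.1×10⁻⁴ × 1×10⁹ / (1024 × 3980) ≈ 0.051527 m

5.15 cm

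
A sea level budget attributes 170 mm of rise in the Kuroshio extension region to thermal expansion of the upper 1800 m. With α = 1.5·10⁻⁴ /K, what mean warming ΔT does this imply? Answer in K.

ΔT ≈ 0.630 K

ΔT = Δh/(αH) = 0.17 / (1.5×10⁻⁴ × 1800) ≈ 0.6296 K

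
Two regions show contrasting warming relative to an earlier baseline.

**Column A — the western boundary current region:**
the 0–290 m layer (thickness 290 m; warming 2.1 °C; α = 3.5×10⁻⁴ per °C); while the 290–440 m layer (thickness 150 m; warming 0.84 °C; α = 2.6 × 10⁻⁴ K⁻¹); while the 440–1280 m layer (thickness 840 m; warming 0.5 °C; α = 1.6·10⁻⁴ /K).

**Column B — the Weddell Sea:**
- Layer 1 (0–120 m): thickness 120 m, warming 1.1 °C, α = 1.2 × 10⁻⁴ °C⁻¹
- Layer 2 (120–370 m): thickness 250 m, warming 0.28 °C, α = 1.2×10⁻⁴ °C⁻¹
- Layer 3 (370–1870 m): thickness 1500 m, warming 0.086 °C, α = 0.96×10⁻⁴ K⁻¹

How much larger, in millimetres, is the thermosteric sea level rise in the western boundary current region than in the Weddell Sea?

Δh_A − Δh_B ≈ 276 mm

A 0–290 m: 3.5×10⁻⁴ × 2.1 × 290 = 0.21315 m
A 150 × 0.84 × 2.6×10⁻⁴ = 0.03276 m
A 1.6×10⁻⁴ × 0.5 × 840 = 0.06720 m
A total: 0.31311 m
B Layer 1: 120 × 1.2×10⁻⁴ × 1.1 = 0.01584 m
B 0.28 × 250 × 1.2×10⁻⁴ = 0.00840 m
B 370–1870 m: 0.086 × 1500 × 0.96×10⁻⁴ = 0.012384 m
B total: 0.036624 m
Difference: 0.31311 − 0.036624 = 0.276486 m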